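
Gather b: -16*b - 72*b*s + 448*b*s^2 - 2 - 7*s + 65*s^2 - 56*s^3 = b*(448*s^2 - 72*s - 16) - 56*s^3 + 65*s^2 - 7*s - 2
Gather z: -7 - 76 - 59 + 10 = -132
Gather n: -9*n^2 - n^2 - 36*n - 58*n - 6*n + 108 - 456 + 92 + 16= -10*n^2 - 100*n - 240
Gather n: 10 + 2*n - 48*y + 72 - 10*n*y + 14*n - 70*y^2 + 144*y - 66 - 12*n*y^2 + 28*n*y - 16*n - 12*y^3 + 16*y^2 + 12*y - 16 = n*(-12*y^2 + 18*y) - 12*y^3 - 54*y^2 + 108*y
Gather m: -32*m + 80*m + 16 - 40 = 48*m - 24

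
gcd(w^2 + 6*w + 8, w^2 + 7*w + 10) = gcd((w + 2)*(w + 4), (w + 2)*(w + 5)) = w + 2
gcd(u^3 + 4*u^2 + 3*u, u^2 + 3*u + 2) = u + 1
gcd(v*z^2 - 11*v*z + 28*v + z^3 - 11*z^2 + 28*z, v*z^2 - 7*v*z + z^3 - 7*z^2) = v*z - 7*v + z^2 - 7*z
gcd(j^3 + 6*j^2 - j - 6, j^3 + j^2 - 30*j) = j + 6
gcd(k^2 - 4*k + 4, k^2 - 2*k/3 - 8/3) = k - 2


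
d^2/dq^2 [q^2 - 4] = 2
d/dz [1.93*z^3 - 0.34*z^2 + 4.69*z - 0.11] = 5.79*z^2 - 0.68*z + 4.69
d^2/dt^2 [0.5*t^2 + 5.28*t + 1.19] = 1.00000000000000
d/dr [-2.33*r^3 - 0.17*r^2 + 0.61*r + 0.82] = -6.99*r^2 - 0.34*r + 0.61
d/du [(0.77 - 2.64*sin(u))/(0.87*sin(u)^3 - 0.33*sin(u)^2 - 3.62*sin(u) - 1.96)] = (4.5936*sin(u)^3 - 2.8809*sin(u)^2 + 0.5082*sin(u) + 7.9618)*cos(u)/(0.7569*sin(u)^6 - 0.5742*sin(u)^5 - 6.1899*sin(u)^4 - 1.0212*sin(u)^3 + 14.398*sin(u)^2 + 14.1904*sin(u) + 3.8416)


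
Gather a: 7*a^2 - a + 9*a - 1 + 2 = 7*a^2 + 8*a + 1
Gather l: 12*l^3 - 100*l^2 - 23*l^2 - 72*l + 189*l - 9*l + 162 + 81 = 12*l^3 - 123*l^2 + 108*l + 243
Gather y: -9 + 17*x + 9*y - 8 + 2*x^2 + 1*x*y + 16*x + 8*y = 2*x^2 + 33*x + y*(x + 17) - 17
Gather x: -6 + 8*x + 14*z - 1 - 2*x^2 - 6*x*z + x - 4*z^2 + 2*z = -2*x^2 + x*(9 - 6*z) - 4*z^2 + 16*z - 7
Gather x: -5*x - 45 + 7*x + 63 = 2*x + 18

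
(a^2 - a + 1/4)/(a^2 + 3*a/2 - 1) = (a - 1/2)/(a + 2)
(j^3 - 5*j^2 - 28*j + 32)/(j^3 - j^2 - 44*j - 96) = (j - 1)/(j + 3)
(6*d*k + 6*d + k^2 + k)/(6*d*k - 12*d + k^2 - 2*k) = (k + 1)/(k - 2)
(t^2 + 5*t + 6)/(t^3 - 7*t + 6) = (t + 2)/(t^2 - 3*t + 2)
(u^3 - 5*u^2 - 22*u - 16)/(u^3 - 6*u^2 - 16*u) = (u + 1)/u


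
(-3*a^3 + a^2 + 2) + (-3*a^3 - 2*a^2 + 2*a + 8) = -6*a^3 - a^2 + 2*a + 10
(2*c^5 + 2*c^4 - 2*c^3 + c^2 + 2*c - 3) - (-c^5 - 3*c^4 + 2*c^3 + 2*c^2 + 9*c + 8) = 3*c^5 + 5*c^4 - 4*c^3 - c^2 - 7*c - 11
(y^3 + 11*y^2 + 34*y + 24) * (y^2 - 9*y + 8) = y^5 + 2*y^4 - 57*y^3 - 194*y^2 + 56*y + 192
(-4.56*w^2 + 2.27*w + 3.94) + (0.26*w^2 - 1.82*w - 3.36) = -4.3*w^2 + 0.45*w + 0.58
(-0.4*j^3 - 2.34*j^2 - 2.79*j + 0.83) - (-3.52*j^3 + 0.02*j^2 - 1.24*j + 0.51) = 3.12*j^3 - 2.36*j^2 - 1.55*j + 0.32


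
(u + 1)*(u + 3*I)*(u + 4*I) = u^3 + u^2 + 7*I*u^2 - 12*u + 7*I*u - 12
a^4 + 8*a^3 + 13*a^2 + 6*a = a*(a + 1)^2*(a + 6)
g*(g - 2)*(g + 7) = g^3 + 5*g^2 - 14*g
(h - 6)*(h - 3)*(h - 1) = h^3 - 10*h^2 + 27*h - 18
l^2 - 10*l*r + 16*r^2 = (l - 8*r)*(l - 2*r)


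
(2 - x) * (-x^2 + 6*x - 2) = x^3 - 8*x^2 + 14*x - 4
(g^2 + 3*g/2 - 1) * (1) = g^2 + 3*g/2 - 1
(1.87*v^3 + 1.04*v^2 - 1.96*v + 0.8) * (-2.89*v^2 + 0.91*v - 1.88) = -5.4043*v^5 - 1.3039*v^4 + 3.0952*v^3 - 6.0508*v^2 + 4.4128*v - 1.504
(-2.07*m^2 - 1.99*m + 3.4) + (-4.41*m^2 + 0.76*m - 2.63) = -6.48*m^2 - 1.23*m + 0.77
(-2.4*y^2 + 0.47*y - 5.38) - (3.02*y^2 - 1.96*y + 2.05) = -5.42*y^2 + 2.43*y - 7.43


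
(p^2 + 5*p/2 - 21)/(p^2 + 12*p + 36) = (p - 7/2)/(p + 6)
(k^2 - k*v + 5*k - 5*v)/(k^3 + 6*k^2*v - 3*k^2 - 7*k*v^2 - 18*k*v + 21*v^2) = (k + 5)/(k^2 + 7*k*v - 3*k - 21*v)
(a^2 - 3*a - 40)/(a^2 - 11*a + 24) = (a + 5)/(a - 3)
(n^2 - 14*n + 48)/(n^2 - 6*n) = (n - 8)/n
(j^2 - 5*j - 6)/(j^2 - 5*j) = (j^2 - 5*j - 6)/(j*(j - 5))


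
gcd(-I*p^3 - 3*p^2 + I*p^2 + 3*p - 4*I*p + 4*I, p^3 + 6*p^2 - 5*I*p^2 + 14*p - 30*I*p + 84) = 1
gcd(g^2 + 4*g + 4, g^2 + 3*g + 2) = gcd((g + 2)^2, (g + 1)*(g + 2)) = g + 2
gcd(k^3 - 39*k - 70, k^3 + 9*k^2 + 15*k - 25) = k + 5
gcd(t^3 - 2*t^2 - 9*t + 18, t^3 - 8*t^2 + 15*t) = t - 3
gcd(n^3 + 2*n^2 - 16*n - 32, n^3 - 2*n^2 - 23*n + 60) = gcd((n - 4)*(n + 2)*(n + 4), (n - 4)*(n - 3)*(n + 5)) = n - 4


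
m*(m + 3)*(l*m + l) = l*m^3 + 4*l*m^2 + 3*l*m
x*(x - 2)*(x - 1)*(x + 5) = x^4 + 2*x^3 - 13*x^2 + 10*x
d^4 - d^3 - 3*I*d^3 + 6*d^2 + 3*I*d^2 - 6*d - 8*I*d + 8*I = (d - 1)*(d - 4*I)*(d - I)*(d + 2*I)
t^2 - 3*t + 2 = (t - 2)*(t - 1)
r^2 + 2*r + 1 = (r + 1)^2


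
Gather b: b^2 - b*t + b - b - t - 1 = b^2 - b*t - t - 1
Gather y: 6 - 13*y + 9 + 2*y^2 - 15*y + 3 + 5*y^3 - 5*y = 5*y^3 + 2*y^2 - 33*y + 18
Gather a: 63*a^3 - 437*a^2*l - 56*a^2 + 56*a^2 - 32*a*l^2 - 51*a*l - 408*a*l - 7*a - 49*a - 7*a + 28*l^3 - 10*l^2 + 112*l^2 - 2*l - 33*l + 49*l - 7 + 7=63*a^3 - 437*a^2*l + a*(-32*l^2 - 459*l - 63) + 28*l^3 + 102*l^2 + 14*l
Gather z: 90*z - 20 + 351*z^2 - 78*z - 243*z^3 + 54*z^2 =-243*z^3 + 405*z^2 + 12*z - 20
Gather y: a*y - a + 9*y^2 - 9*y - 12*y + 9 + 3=-a + 9*y^2 + y*(a - 21) + 12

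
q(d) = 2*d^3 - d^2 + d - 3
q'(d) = 6*d^2 - 2*d + 1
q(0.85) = -1.64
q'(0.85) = 3.64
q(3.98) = 111.23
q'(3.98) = 88.08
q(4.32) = 143.90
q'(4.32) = 104.33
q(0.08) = -2.93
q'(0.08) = 0.88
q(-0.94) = -6.48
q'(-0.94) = 8.18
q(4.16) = 127.84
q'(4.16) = 96.51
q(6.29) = 461.44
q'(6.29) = 225.80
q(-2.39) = -38.41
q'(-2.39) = 40.05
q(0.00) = -3.00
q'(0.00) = 1.00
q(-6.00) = -477.00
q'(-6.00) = 229.00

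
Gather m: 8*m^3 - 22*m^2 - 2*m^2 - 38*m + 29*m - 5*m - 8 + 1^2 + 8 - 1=8*m^3 - 24*m^2 - 14*m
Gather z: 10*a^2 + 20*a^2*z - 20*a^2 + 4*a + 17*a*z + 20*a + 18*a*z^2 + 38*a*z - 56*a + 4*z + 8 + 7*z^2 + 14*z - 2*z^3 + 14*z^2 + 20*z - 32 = -10*a^2 - 32*a - 2*z^3 + z^2*(18*a + 21) + z*(20*a^2 + 55*a + 38) - 24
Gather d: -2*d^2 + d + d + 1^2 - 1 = -2*d^2 + 2*d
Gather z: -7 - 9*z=-9*z - 7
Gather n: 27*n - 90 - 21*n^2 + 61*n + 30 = -21*n^2 + 88*n - 60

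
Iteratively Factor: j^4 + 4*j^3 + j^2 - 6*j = (j - 1)*(j^3 + 5*j^2 + 6*j) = j*(j - 1)*(j^2 + 5*j + 6) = j*(j - 1)*(j + 3)*(j + 2)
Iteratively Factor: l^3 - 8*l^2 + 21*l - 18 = (l - 2)*(l^2 - 6*l + 9) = (l - 3)*(l - 2)*(l - 3)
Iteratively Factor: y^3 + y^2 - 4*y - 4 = (y + 1)*(y^2 - 4) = (y + 1)*(y + 2)*(y - 2)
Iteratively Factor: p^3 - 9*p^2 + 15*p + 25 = (p - 5)*(p^2 - 4*p - 5) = (p - 5)*(p + 1)*(p - 5)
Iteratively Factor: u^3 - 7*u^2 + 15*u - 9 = (u - 3)*(u^2 - 4*u + 3) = (u - 3)^2*(u - 1)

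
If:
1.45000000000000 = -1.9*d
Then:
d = -0.76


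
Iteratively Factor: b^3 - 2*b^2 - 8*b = (b - 4)*(b^2 + 2*b) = b*(b - 4)*(b + 2)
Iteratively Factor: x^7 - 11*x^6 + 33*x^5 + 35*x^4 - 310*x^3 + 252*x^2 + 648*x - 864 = (x + 2)*(x^6 - 13*x^5 + 59*x^4 - 83*x^3 - 144*x^2 + 540*x - 432) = (x - 3)*(x + 2)*(x^5 - 10*x^4 + 29*x^3 + 4*x^2 - 132*x + 144) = (x - 3)^2*(x + 2)*(x^4 - 7*x^3 + 8*x^2 + 28*x - 48) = (x - 3)^3*(x + 2)*(x^3 - 4*x^2 - 4*x + 16) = (x - 4)*(x - 3)^3*(x + 2)*(x^2 - 4) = (x - 4)*(x - 3)^3*(x + 2)^2*(x - 2)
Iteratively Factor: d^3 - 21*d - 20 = (d + 1)*(d^2 - d - 20) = (d + 1)*(d + 4)*(d - 5)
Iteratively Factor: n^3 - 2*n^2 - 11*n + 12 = (n + 3)*(n^2 - 5*n + 4) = (n - 4)*(n + 3)*(n - 1)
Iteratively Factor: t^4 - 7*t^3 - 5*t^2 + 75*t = (t + 3)*(t^3 - 10*t^2 + 25*t) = (t - 5)*(t + 3)*(t^2 - 5*t) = t*(t - 5)*(t + 3)*(t - 5)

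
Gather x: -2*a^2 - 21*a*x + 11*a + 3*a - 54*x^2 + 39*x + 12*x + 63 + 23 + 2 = -2*a^2 + 14*a - 54*x^2 + x*(51 - 21*a) + 88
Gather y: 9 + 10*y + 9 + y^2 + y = y^2 + 11*y + 18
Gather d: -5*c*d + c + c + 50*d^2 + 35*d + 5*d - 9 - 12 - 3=2*c + 50*d^2 + d*(40 - 5*c) - 24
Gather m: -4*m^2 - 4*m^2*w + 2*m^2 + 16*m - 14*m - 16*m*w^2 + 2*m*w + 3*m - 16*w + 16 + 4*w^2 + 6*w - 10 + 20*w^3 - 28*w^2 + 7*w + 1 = m^2*(-4*w - 2) + m*(-16*w^2 + 2*w + 5) + 20*w^3 - 24*w^2 - 3*w + 7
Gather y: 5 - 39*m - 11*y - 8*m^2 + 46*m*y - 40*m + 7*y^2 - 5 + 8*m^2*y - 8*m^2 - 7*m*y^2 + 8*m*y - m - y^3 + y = -16*m^2 - 80*m - y^3 + y^2*(7 - 7*m) + y*(8*m^2 + 54*m - 10)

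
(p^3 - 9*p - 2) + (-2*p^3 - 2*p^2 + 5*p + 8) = -p^3 - 2*p^2 - 4*p + 6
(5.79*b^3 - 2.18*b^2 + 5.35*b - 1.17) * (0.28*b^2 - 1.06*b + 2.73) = 1.6212*b^5 - 6.7478*b^4 + 19.6155*b^3 - 11.95*b^2 + 15.8457*b - 3.1941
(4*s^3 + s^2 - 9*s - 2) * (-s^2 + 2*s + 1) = -4*s^5 + 7*s^4 + 15*s^3 - 15*s^2 - 13*s - 2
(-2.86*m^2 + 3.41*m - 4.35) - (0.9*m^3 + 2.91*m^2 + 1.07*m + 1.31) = -0.9*m^3 - 5.77*m^2 + 2.34*m - 5.66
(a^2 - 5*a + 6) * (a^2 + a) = a^4 - 4*a^3 + a^2 + 6*a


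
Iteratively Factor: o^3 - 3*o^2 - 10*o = (o - 5)*(o^2 + 2*o) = o*(o - 5)*(o + 2)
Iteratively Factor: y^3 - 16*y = (y - 4)*(y^2 + 4*y) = y*(y - 4)*(y + 4)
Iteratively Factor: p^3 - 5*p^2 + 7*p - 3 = (p - 3)*(p^2 - 2*p + 1) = (p - 3)*(p - 1)*(p - 1)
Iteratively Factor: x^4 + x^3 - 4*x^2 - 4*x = (x + 1)*(x^3 - 4*x) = (x - 2)*(x + 1)*(x^2 + 2*x) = x*(x - 2)*(x + 1)*(x + 2)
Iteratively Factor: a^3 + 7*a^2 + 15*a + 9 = (a + 3)*(a^2 + 4*a + 3) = (a + 1)*(a + 3)*(a + 3)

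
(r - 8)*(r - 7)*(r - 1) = r^3 - 16*r^2 + 71*r - 56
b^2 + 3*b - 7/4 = (b - 1/2)*(b + 7/2)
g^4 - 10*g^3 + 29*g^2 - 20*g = g*(g - 5)*(g - 4)*(g - 1)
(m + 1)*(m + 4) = m^2 + 5*m + 4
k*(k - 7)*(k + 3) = k^3 - 4*k^2 - 21*k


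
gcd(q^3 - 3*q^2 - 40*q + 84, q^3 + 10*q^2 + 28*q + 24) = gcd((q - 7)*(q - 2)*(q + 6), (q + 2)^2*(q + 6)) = q + 6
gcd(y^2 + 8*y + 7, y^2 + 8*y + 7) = y^2 + 8*y + 7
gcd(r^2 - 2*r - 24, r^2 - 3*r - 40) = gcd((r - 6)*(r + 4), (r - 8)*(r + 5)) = 1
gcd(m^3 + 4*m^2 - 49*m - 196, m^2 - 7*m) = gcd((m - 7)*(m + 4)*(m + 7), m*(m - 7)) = m - 7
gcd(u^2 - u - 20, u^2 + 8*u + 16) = u + 4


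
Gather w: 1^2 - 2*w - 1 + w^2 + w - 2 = w^2 - w - 2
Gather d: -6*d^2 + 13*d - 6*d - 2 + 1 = -6*d^2 + 7*d - 1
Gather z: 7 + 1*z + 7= z + 14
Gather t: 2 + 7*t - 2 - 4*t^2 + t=-4*t^2 + 8*t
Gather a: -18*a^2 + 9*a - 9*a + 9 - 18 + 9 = -18*a^2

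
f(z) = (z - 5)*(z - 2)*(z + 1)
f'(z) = (z - 5)*(z - 2) + (z - 5)*(z + 1) + (z - 2)*(z + 1) = 3*z^2 - 12*z + 3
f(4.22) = -9.04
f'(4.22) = 5.79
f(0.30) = 10.39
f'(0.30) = -0.33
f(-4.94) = -271.80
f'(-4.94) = 135.49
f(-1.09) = -1.69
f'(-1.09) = 19.64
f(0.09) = 10.22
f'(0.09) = 1.94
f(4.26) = -8.80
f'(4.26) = 6.32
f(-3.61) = -126.07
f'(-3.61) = 85.42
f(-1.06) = -1.11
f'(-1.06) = 19.09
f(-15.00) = -4760.00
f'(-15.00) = 858.00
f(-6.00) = -440.00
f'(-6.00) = 183.00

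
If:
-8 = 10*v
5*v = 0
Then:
No Solution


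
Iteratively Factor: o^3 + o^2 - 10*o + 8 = (o - 1)*(o^2 + 2*o - 8) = (o - 1)*(o + 4)*(o - 2)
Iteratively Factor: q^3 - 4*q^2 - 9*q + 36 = (q - 3)*(q^2 - q - 12) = (q - 4)*(q - 3)*(q + 3)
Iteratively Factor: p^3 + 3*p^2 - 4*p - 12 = (p + 2)*(p^2 + p - 6) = (p + 2)*(p + 3)*(p - 2)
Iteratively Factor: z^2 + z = (z + 1)*(z)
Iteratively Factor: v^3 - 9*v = (v - 3)*(v^2 + 3*v) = v*(v - 3)*(v + 3)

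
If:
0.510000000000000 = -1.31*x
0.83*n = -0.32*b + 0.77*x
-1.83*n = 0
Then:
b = -0.94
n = 0.00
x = -0.39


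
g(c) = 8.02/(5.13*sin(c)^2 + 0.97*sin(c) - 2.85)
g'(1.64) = 0.60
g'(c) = 8.02*(-10.26*sin(c)*cos(c) - 0.97*cos(c))/(5.13*sin(c)^2 + 0.97*sin(c) - 2.85)^2 = -(82.2852*sin(c) + 7.7794)*cos(c)/(5.13*sin(c)^2 + 0.97*sin(c) - 2.85)^2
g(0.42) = -5.01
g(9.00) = -5.08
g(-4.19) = 4.35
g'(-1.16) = 82.41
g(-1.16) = 14.01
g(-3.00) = -2.78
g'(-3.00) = -0.46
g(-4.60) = 2.52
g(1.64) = 2.49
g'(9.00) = 15.24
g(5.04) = 9.66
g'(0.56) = -55.41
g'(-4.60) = 0.99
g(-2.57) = -4.28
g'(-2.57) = -8.80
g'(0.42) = -14.71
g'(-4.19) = 11.61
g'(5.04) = 32.72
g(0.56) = -9.04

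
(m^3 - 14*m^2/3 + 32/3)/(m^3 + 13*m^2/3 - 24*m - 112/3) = (m - 2)/(m + 7)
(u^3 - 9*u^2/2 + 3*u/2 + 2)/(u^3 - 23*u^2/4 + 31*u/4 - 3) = 2*(2*u + 1)/(4*u - 3)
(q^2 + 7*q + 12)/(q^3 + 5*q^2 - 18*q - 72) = (q + 4)/(q^2 + 2*q - 24)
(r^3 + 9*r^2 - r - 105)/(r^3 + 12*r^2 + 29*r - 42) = (r^2 + 2*r - 15)/(r^2 + 5*r - 6)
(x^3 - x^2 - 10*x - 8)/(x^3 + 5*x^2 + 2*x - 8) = (x^2 - 3*x - 4)/(x^2 + 3*x - 4)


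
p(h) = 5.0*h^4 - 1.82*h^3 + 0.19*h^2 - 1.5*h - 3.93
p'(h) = 20.0*h^3 - 5.46*h^2 + 0.38*h - 1.5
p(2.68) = 216.32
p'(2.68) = 345.28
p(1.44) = 10.37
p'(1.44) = 47.45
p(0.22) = -4.26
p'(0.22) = -1.47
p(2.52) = 166.01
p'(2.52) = 284.84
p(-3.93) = 1308.10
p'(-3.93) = -1301.29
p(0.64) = -4.45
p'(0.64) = 1.75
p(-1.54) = 33.60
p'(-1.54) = -88.08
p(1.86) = 42.07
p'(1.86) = 109.01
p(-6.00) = 6885.03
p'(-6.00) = -4520.34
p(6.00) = 6080.79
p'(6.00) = 4124.22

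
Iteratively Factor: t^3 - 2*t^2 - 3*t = (t + 1)*(t^2 - 3*t) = t*(t + 1)*(t - 3)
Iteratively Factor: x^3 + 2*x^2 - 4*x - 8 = (x + 2)*(x^2 - 4) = (x + 2)^2*(x - 2)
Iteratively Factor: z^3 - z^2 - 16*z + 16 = (z - 4)*(z^2 + 3*z - 4) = (z - 4)*(z - 1)*(z + 4)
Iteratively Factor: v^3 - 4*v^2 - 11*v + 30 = (v - 5)*(v^2 + v - 6) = (v - 5)*(v - 2)*(v + 3)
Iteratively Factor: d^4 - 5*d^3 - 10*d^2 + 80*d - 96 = (d - 4)*(d^3 - d^2 - 14*d + 24) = (d - 4)*(d - 3)*(d^2 + 2*d - 8) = (d - 4)*(d - 3)*(d - 2)*(d + 4)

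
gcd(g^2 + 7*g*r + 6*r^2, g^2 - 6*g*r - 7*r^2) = g + r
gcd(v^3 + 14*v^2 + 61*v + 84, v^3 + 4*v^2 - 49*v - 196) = v^2 + 11*v + 28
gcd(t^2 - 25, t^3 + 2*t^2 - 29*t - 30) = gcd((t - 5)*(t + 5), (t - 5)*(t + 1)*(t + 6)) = t - 5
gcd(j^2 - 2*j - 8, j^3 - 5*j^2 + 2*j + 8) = j - 4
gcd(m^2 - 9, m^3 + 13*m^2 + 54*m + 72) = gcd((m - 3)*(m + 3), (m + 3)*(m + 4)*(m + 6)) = m + 3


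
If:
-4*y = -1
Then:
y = 1/4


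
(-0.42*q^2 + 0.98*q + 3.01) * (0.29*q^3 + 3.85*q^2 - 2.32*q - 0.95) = -0.1218*q^5 - 1.3328*q^4 + 5.6203*q^3 + 9.7139*q^2 - 7.9142*q - 2.8595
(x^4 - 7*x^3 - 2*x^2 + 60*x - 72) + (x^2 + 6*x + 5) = x^4 - 7*x^3 - x^2 + 66*x - 67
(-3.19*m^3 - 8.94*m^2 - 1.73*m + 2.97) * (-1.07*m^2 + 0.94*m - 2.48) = 3.4133*m^5 + 6.5672*m^4 + 1.3587*m^3 + 17.3671*m^2 + 7.0822*m - 7.3656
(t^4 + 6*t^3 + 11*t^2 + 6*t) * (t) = t^5 + 6*t^4 + 11*t^3 + 6*t^2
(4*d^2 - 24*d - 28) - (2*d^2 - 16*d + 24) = 2*d^2 - 8*d - 52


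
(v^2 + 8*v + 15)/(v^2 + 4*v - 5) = (v + 3)/(v - 1)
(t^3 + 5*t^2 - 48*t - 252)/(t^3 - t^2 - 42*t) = (t + 6)/t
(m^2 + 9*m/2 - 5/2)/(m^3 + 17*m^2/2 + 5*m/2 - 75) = (2*m - 1)/(2*m^2 + 7*m - 30)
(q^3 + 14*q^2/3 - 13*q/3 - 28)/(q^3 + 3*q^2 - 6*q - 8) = (q^2 + 2*q/3 - 7)/(q^2 - q - 2)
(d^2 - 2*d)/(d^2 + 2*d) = (d - 2)/(d + 2)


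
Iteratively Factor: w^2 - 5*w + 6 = (w - 3)*(w - 2)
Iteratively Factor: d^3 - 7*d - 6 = (d - 3)*(d^2 + 3*d + 2) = (d - 3)*(d + 1)*(d + 2)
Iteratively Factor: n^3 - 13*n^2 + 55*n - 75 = (n - 5)*(n^2 - 8*n + 15) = (n - 5)*(n - 3)*(n - 5)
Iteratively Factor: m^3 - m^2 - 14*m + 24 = (m - 3)*(m^2 + 2*m - 8) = (m - 3)*(m + 4)*(m - 2)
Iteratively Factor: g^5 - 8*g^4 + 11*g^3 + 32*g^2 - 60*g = (g - 3)*(g^4 - 5*g^3 - 4*g^2 + 20*g) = (g - 3)*(g - 2)*(g^3 - 3*g^2 - 10*g) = (g - 5)*(g - 3)*(g - 2)*(g^2 + 2*g) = (g - 5)*(g - 3)*(g - 2)*(g + 2)*(g)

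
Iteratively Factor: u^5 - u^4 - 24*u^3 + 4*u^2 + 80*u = (u - 5)*(u^4 + 4*u^3 - 4*u^2 - 16*u) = u*(u - 5)*(u^3 + 4*u^2 - 4*u - 16) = u*(u - 5)*(u + 2)*(u^2 + 2*u - 8) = u*(u - 5)*(u - 2)*(u + 2)*(u + 4)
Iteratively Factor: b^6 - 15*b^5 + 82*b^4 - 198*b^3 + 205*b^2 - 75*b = (b - 3)*(b^5 - 12*b^4 + 46*b^3 - 60*b^2 + 25*b) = (b - 5)*(b - 3)*(b^4 - 7*b^3 + 11*b^2 - 5*b) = b*(b - 5)*(b - 3)*(b^3 - 7*b^2 + 11*b - 5) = b*(b - 5)*(b - 3)*(b - 1)*(b^2 - 6*b + 5) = b*(b - 5)^2*(b - 3)*(b - 1)*(b - 1)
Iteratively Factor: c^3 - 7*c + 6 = (c + 3)*(c^2 - 3*c + 2) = (c - 1)*(c + 3)*(c - 2)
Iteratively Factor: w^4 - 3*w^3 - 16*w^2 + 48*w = (w + 4)*(w^3 - 7*w^2 + 12*w) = (w - 4)*(w + 4)*(w^2 - 3*w) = (w - 4)*(w - 3)*(w + 4)*(w)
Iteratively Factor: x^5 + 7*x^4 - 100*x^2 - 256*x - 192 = (x + 4)*(x^4 + 3*x^3 - 12*x^2 - 52*x - 48) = (x + 3)*(x + 4)*(x^3 - 12*x - 16) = (x + 2)*(x + 3)*(x + 4)*(x^2 - 2*x - 8) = (x + 2)^2*(x + 3)*(x + 4)*(x - 4)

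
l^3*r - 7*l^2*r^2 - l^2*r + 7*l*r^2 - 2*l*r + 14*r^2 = (l - 2)*(l - 7*r)*(l*r + r)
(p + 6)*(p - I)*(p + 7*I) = p^3 + 6*p^2 + 6*I*p^2 + 7*p + 36*I*p + 42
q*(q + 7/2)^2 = q^3 + 7*q^2 + 49*q/4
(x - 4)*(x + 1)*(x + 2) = x^3 - x^2 - 10*x - 8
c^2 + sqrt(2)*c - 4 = (c - sqrt(2))*(c + 2*sqrt(2))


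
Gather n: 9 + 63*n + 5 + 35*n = 98*n + 14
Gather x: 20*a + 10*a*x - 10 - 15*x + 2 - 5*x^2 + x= 20*a - 5*x^2 + x*(10*a - 14) - 8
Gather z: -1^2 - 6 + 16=9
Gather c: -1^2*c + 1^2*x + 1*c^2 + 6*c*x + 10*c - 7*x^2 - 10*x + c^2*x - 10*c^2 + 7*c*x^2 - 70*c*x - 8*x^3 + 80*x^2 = c^2*(x - 9) + c*(7*x^2 - 64*x + 9) - 8*x^3 + 73*x^2 - 9*x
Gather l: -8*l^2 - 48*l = -8*l^2 - 48*l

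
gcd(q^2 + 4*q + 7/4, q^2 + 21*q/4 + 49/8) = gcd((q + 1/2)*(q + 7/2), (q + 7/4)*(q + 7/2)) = q + 7/2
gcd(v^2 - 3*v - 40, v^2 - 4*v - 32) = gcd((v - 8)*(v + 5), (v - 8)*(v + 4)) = v - 8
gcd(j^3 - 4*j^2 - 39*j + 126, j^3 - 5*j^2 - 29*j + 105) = j^2 - 10*j + 21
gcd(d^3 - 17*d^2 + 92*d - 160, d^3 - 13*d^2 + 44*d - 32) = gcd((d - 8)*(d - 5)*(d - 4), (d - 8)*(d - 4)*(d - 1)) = d^2 - 12*d + 32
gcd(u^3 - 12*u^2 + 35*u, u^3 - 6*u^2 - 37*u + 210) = u^2 - 12*u + 35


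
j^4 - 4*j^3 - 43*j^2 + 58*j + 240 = (j - 8)*(j - 3)*(j + 2)*(j + 5)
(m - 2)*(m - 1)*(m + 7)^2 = m^4 + 11*m^3 + 9*m^2 - 119*m + 98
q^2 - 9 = (q - 3)*(q + 3)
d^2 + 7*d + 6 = (d + 1)*(d + 6)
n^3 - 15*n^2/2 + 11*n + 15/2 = (n - 5)*(n - 3)*(n + 1/2)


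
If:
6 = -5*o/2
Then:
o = -12/5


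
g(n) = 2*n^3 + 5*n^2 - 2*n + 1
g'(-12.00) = 742.00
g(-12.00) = -2711.00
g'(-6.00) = 154.00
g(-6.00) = -239.00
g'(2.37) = 55.40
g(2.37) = 50.97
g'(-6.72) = 201.75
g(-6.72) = -366.70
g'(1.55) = 27.92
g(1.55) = 17.36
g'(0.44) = 3.56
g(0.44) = 1.26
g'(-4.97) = 96.51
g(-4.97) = -111.08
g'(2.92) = 78.36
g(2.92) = 87.59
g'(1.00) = 14.00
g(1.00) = 6.00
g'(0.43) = 3.41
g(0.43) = 1.22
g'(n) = 6*n^2 + 10*n - 2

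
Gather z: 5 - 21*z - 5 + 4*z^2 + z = 4*z^2 - 20*z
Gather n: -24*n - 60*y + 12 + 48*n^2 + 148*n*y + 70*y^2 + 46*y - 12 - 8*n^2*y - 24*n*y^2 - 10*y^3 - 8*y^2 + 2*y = n^2*(48 - 8*y) + n*(-24*y^2 + 148*y - 24) - 10*y^3 + 62*y^2 - 12*y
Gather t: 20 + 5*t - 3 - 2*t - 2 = 3*t + 15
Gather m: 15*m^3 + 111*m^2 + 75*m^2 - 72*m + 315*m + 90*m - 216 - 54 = 15*m^3 + 186*m^2 + 333*m - 270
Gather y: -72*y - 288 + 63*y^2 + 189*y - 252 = 63*y^2 + 117*y - 540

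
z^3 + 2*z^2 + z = z*(z + 1)^2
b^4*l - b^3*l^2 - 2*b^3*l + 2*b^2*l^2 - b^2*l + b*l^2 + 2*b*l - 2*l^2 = (b - 2)*(b - 1)*(b - l)*(b*l + l)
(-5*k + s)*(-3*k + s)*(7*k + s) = 105*k^3 - 41*k^2*s - k*s^2 + s^3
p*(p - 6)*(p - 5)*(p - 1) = p^4 - 12*p^3 + 41*p^2 - 30*p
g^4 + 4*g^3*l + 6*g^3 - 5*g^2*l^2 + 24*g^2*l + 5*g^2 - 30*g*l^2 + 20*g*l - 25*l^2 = (g + 1)*(g + 5)*(g - l)*(g + 5*l)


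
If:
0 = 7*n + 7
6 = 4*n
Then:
No Solution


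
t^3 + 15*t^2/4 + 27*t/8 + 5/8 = (t + 1/4)*(t + 1)*(t + 5/2)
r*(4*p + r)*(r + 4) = 4*p*r^2 + 16*p*r + r^3 + 4*r^2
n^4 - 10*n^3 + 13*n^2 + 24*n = n*(n - 8)*(n - 3)*(n + 1)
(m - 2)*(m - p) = m^2 - m*p - 2*m + 2*p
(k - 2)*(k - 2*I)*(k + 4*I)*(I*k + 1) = I*k^4 - k^3 - 2*I*k^3 + 2*k^2 + 10*I*k^2 + 8*k - 20*I*k - 16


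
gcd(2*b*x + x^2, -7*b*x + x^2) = x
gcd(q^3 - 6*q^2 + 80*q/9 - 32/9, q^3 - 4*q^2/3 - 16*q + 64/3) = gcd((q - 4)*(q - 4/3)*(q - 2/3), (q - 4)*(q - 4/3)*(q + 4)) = q^2 - 16*q/3 + 16/3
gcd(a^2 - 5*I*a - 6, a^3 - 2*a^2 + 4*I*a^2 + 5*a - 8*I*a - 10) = 1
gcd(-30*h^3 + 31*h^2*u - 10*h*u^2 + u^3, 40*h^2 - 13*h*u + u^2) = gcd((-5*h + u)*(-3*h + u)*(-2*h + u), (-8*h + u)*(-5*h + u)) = -5*h + u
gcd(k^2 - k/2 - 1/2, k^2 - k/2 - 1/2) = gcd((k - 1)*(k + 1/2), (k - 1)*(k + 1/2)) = k^2 - k/2 - 1/2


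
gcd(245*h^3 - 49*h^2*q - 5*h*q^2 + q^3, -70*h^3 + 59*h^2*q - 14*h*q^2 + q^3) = 35*h^2 - 12*h*q + q^2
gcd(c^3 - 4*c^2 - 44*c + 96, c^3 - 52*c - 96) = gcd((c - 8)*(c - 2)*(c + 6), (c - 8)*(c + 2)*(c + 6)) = c^2 - 2*c - 48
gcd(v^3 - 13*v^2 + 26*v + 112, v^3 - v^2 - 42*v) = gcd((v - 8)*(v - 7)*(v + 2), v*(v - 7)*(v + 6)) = v - 7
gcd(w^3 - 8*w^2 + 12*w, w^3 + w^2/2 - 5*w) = w^2 - 2*w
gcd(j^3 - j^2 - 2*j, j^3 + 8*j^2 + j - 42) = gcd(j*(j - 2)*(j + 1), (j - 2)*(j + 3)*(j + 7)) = j - 2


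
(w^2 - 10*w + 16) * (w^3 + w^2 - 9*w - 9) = w^5 - 9*w^4 - 3*w^3 + 97*w^2 - 54*w - 144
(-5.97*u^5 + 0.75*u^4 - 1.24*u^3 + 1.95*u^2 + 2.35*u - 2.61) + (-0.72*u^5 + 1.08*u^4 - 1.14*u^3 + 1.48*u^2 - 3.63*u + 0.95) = -6.69*u^5 + 1.83*u^4 - 2.38*u^3 + 3.43*u^2 - 1.28*u - 1.66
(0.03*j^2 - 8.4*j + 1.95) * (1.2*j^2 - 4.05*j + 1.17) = 0.036*j^4 - 10.2015*j^3 + 36.3951*j^2 - 17.7255*j + 2.2815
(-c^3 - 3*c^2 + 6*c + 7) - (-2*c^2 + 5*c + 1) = -c^3 - c^2 + c + 6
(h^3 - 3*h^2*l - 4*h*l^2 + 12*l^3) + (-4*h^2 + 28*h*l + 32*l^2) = h^3 - 3*h^2*l - 4*h^2 - 4*h*l^2 + 28*h*l + 12*l^3 + 32*l^2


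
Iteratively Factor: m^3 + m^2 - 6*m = (m)*(m^2 + m - 6) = m*(m - 2)*(m + 3)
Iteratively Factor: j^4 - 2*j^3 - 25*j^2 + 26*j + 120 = (j + 4)*(j^3 - 6*j^2 - j + 30) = (j + 2)*(j + 4)*(j^2 - 8*j + 15) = (j - 5)*(j + 2)*(j + 4)*(j - 3)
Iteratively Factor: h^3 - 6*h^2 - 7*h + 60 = (h + 3)*(h^2 - 9*h + 20) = (h - 5)*(h + 3)*(h - 4)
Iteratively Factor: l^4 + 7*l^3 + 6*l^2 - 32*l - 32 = (l - 2)*(l^3 + 9*l^2 + 24*l + 16) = (l - 2)*(l + 4)*(l^2 + 5*l + 4) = (l - 2)*(l + 1)*(l + 4)*(l + 4)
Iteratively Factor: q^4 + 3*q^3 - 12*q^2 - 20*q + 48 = (q + 4)*(q^3 - q^2 - 8*q + 12) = (q + 3)*(q + 4)*(q^2 - 4*q + 4) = (q - 2)*(q + 3)*(q + 4)*(q - 2)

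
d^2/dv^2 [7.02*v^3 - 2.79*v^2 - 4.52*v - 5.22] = 42.12*v - 5.58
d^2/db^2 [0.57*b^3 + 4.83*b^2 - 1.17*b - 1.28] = 3.42*b + 9.66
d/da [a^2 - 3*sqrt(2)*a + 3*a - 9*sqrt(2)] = 2*a - 3*sqrt(2) + 3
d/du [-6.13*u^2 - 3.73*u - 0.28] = -12.26*u - 3.73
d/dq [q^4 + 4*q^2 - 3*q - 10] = 4*q^3 + 8*q - 3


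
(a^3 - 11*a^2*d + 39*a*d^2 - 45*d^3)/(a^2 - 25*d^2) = (a^2 - 6*a*d + 9*d^2)/(a + 5*d)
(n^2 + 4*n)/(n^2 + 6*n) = (n + 4)/(n + 6)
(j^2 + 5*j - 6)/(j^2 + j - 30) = (j - 1)/(j - 5)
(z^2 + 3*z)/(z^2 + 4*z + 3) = z/(z + 1)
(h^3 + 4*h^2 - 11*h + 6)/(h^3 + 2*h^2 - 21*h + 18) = (h - 1)/(h - 3)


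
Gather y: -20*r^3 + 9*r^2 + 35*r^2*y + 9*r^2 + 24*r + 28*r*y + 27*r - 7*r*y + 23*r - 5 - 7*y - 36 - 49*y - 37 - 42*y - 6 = -20*r^3 + 18*r^2 + 74*r + y*(35*r^2 + 21*r - 98) - 84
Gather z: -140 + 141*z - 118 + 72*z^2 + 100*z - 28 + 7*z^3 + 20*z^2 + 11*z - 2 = 7*z^3 + 92*z^2 + 252*z - 288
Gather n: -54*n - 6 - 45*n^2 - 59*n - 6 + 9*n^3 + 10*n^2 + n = 9*n^3 - 35*n^2 - 112*n - 12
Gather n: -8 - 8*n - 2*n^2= -2*n^2 - 8*n - 8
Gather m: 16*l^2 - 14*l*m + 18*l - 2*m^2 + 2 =16*l^2 - 14*l*m + 18*l - 2*m^2 + 2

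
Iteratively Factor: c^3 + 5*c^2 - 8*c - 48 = (c + 4)*(c^2 + c - 12) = (c + 4)^2*(c - 3)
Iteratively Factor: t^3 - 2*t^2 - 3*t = (t + 1)*(t^2 - 3*t) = (t - 3)*(t + 1)*(t)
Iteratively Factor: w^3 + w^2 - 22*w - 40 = (w + 4)*(w^2 - 3*w - 10) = (w - 5)*(w + 4)*(w + 2)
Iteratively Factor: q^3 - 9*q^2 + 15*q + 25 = (q - 5)*(q^2 - 4*q - 5) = (q - 5)^2*(q + 1)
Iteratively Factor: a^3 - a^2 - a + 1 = (a - 1)*(a^2 - 1) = (a - 1)*(a + 1)*(a - 1)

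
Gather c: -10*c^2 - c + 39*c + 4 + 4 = -10*c^2 + 38*c + 8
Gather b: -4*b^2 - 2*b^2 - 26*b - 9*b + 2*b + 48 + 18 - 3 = -6*b^2 - 33*b + 63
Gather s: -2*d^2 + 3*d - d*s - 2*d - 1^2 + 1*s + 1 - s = -2*d^2 - d*s + d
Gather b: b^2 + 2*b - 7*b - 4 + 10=b^2 - 5*b + 6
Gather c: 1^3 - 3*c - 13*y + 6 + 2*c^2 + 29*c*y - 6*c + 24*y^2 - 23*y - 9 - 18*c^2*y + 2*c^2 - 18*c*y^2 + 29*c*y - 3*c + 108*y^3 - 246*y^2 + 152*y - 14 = c^2*(4 - 18*y) + c*(-18*y^2 + 58*y - 12) + 108*y^3 - 222*y^2 + 116*y - 16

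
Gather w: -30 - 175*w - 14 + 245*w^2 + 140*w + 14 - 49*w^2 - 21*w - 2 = 196*w^2 - 56*w - 32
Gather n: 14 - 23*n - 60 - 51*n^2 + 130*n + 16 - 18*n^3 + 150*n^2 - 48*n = -18*n^3 + 99*n^2 + 59*n - 30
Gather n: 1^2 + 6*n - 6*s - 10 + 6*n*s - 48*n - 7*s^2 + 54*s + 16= n*(6*s - 42) - 7*s^2 + 48*s + 7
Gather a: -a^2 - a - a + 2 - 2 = -a^2 - 2*a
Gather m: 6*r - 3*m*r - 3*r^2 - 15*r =-3*m*r - 3*r^2 - 9*r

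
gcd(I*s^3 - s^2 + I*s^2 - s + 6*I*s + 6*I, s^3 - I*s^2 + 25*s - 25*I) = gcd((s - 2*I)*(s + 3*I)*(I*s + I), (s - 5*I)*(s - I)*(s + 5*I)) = 1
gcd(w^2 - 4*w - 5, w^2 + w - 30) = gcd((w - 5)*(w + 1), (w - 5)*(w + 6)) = w - 5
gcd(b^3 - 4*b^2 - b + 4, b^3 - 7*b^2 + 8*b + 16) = b^2 - 3*b - 4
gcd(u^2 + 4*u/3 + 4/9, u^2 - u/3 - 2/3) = u + 2/3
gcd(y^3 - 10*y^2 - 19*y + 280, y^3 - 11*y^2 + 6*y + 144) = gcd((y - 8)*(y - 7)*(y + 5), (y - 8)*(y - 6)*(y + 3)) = y - 8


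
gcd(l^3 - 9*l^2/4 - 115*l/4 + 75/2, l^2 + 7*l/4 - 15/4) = l - 5/4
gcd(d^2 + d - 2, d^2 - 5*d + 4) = d - 1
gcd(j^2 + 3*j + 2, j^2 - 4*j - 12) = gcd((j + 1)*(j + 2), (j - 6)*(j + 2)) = j + 2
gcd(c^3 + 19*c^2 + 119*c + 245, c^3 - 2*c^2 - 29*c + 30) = c + 5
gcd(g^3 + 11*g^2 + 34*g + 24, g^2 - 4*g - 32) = g + 4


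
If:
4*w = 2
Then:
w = 1/2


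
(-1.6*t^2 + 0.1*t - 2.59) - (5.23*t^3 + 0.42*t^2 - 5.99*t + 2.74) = -5.23*t^3 - 2.02*t^2 + 6.09*t - 5.33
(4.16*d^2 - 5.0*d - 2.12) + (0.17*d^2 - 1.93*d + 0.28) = 4.33*d^2 - 6.93*d - 1.84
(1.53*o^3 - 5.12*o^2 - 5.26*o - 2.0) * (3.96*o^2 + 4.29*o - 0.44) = 6.0588*o^5 - 13.7115*o^4 - 43.4676*o^3 - 28.2326*o^2 - 6.2656*o + 0.88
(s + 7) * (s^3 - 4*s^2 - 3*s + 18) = s^4 + 3*s^3 - 31*s^2 - 3*s + 126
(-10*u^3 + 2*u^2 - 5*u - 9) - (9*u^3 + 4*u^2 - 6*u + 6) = -19*u^3 - 2*u^2 + u - 15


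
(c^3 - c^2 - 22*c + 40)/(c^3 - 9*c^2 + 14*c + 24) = (c^2 + 3*c - 10)/(c^2 - 5*c - 6)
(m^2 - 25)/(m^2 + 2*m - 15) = (m - 5)/(m - 3)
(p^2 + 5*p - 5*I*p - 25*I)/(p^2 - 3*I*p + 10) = (p + 5)/(p + 2*I)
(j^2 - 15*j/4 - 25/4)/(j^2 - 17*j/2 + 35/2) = (4*j + 5)/(2*(2*j - 7))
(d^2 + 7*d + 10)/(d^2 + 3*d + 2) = (d + 5)/(d + 1)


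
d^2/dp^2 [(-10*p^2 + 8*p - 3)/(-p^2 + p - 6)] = 2*(2*p^3 - 171*p^2 + 135*p + 297)/(p^6 - 3*p^5 + 21*p^4 - 37*p^3 + 126*p^2 - 108*p + 216)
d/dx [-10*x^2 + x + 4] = 1 - 20*x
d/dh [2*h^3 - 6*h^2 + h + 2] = 6*h^2 - 12*h + 1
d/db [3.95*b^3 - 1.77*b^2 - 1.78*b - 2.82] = 11.85*b^2 - 3.54*b - 1.78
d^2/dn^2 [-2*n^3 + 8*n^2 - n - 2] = 16 - 12*n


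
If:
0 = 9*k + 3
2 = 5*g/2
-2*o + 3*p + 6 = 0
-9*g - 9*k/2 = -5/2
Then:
No Solution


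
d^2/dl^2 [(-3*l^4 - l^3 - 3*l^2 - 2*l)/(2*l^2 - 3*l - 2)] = 6*l*(-4*l^5 + 18*l^4 - 15*l^3 - 61*l^2 - 42*l - 12)/(8*l^6 - 36*l^5 + 30*l^4 + 45*l^3 - 30*l^2 - 36*l - 8)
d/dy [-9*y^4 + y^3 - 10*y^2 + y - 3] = -36*y^3 + 3*y^2 - 20*y + 1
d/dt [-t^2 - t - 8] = -2*t - 1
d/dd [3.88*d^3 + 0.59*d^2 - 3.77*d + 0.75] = 11.64*d^2 + 1.18*d - 3.77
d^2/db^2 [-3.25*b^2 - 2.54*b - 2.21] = -6.50000000000000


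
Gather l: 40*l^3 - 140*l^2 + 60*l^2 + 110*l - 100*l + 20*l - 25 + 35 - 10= 40*l^3 - 80*l^2 + 30*l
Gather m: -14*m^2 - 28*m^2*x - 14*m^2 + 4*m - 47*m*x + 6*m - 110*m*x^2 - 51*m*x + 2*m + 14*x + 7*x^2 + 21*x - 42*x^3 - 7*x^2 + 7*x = m^2*(-28*x - 28) + m*(-110*x^2 - 98*x + 12) - 42*x^3 + 42*x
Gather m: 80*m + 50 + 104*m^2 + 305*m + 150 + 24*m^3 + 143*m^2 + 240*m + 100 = 24*m^3 + 247*m^2 + 625*m + 300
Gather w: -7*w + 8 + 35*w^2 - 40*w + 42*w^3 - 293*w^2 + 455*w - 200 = 42*w^3 - 258*w^2 + 408*w - 192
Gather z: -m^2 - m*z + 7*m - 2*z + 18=-m^2 + 7*m + z*(-m - 2) + 18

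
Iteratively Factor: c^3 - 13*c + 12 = (c + 4)*(c^2 - 4*c + 3) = (c - 3)*(c + 4)*(c - 1)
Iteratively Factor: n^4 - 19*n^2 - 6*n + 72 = (n - 4)*(n^3 + 4*n^2 - 3*n - 18) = (n - 4)*(n + 3)*(n^2 + n - 6) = (n - 4)*(n + 3)^2*(n - 2)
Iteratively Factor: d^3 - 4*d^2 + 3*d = (d - 1)*(d^2 - 3*d) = d*(d - 1)*(d - 3)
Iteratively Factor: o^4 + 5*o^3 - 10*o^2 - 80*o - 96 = (o + 2)*(o^3 + 3*o^2 - 16*o - 48) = (o - 4)*(o + 2)*(o^2 + 7*o + 12) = (o - 4)*(o + 2)*(o + 4)*(o + 3)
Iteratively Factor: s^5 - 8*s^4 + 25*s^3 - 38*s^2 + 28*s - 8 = (s - 2)*(s^4 - 6*s^3 + 13*s^2 - 12*s + 4) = (s - 2)*(s - 1)*(s^3 - 5*s^2 + 8*s - 4) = (s - 2)*(s - 1)^2*(s^2 - 4*s + 4) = (s - 2)^2*(s - 1)^2*(s - 2)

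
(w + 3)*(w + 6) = w^2 + 9*w + 18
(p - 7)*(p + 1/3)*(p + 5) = p^3 - 5*p^2/3 - 107*p/3 - 35/3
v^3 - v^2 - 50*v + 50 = (v - 1)*(v - 5*sqrt(2))*(v + 5*sqrt(2))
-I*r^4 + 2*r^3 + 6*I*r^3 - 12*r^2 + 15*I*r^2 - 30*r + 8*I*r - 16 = (r - 8)*(r + 1)*(r + 2*I)*(-I*r - I)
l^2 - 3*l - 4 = (l - 4)*(l + 1)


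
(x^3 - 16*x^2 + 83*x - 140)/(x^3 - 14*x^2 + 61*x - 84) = (x - 5)/(x - 3)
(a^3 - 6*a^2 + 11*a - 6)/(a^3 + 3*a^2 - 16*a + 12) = (a - 3)/(a + 6)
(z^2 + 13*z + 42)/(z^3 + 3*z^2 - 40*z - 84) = (z + 6)/(z^2 - 4*z - 12)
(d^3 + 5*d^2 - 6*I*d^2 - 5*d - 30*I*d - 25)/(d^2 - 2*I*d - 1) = (d^2 + 5*d*(1 - I) - 25*I)/(d - I)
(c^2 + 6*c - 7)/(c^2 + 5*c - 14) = (c - 1)/(c - 2)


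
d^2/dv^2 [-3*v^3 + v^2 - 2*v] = 2 - 18*v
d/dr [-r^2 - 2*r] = -2*r - 2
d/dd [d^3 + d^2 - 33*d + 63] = 3*d^2 + 2*d - 33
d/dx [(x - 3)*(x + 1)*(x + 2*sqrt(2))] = 3*x^2 - 4*x + 4*sqrt(2)*x - 4*sqrt(2) - 3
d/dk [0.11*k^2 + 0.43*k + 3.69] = 0.22*k + 0.43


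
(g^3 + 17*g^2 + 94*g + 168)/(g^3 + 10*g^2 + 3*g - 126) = (g + 4)/(g - 3)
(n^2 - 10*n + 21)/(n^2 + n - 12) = (n - 7)/(n + 4)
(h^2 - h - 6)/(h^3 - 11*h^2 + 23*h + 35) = (h^2 - h - 6)/(h^3 - 11*h^2 + 23*h + 35)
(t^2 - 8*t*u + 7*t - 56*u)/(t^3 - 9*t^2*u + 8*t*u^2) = (t + 7)/(t*(t - u))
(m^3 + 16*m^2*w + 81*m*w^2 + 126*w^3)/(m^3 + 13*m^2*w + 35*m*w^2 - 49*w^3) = (-m^2 - 9*m*w - 18*w^2)/(-m^2 - 6*m*w + 7*w^2)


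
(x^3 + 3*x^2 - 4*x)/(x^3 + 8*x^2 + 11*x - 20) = x/(x + 5)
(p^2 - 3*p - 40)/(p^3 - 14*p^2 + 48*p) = (p + 5)/(p*(p - 6))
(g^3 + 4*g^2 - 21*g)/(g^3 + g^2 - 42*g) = (g - 3)/(g - 6)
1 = 1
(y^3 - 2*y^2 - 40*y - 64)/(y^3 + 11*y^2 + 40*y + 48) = (y^2 - 6*y - 16)/(y^2 + 7*y + 12)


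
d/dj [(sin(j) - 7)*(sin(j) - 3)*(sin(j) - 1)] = (3*sin(j)^2 - 22*sin(j) + 31)*cos(j)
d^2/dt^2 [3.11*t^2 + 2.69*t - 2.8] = 6.22000000000000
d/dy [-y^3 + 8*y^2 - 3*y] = -3*y^2 + 16*y - 3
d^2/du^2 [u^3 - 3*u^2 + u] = 6*u - 6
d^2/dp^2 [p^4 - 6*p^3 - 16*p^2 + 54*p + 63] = 12*p^2 - 36*p - 32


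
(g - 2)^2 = g^2 - 4*g + 4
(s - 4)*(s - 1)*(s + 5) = s^3 - 21*s + 20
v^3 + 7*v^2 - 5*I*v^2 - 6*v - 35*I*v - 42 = (v + 7)*(v - 3*I)*(v - 2*I)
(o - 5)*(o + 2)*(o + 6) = o^3 + 3*o^2 - 28*o - 60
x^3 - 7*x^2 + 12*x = x*(x - 4)*(x - 3)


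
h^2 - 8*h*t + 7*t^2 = (h - 7*t)*(h - t)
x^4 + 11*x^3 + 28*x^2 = x^2*(x + 4)*(x + 7)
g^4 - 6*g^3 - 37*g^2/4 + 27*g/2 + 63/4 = (g - 7)*(g - 3/2)*(g + 1)*(g + 3/2)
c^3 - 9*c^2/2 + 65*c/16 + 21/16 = (c - 3)*(c - 7/4)*(c + 1/4)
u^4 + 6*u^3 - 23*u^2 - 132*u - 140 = (u - 5)*(u + 2)^2*(u + 7)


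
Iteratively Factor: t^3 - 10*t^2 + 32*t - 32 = (t - 4)*(t^2 - 6*t + 8) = (t - 4)*(t - 2)*(t - 4)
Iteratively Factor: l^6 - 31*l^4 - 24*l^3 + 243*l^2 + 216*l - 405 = (l - 3)*(l^5 + 3*l^4 - 22*l^3 - 90*l^2 - 27*l + 135) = (l - 3)*(l + 3)*(l^4 - 22*l^2 - 24*l + 45) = (l - 3)*(l + 3)^2*(l^3 - 3*l^2 - 13*l + 15) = (l - 3)*(l + 3)^3*(l^2 - 6*l + 5) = (l - 5)*(l - 3)*(l + 3)^3*(l - 1)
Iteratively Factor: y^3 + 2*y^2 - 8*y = (y + 4)*(y^2 - 2*y) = (y - 2)*(y + 4)*(y)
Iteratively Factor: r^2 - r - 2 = (r + 1)*(r - 2)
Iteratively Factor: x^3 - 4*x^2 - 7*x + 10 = (x - 1)*(x^2 - 3*x - 10) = (x - 1)*(x + 2)*(x - 5)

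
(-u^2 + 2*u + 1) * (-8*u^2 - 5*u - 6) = 8*u^4 - 11*u^3 - 12*u^2 - 17*u - 6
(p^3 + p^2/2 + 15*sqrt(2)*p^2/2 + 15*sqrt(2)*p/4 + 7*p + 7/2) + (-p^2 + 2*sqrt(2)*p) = p^3 - p^2/2 + 15*sqrt(2)*p^2/2 + 7*p + 23*sqrt(2)*p/4 + 7/2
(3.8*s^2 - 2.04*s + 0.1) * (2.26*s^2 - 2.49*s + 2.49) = 8.588*s^4 - 14.0724*s^3 + 14.7676*s^2 - 5.3286*s + 0.249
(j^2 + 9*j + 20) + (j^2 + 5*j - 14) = 2*j^2 + 14*j + 6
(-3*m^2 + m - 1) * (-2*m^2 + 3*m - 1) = 6*m^4 - 11*m^3 + 8*m^2 - 4*m + 1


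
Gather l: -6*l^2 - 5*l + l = -6*l^2 - 4*l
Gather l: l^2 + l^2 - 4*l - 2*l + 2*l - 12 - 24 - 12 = 2*l^2 - 4*l - 48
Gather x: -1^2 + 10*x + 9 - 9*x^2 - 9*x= -9*x^2 + x + 8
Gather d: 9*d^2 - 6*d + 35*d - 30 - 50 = 9*d^2 + 29*d - 80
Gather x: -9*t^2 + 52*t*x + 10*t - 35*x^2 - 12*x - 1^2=-9*t^2 + 10*t - 35*x^2 + x*(52*t - 12) - 1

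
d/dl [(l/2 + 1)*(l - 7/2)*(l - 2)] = 3*l^2/2 - 7*l/2 - 2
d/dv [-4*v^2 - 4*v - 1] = -8*v - 4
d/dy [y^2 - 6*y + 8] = 2*y - 6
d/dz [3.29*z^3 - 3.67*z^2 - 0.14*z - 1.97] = 9.87*z^2 - 7.34*z - 0.14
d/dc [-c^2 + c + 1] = 1 - 2*c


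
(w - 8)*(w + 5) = w^2 - 3*w - 40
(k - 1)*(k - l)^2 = k^3 - 2*k^2*l - k^2 + k*l^2 + 2*k*l - l^2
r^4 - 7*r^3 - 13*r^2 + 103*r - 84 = (r - 7)*(r - 3)*(r - 1)*(r + 4)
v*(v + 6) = v^2 + 6*v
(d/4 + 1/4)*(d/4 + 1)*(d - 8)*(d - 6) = d^4/16 - 9*d^3/16 - 9*d^2/8 + 23*d/2 + 12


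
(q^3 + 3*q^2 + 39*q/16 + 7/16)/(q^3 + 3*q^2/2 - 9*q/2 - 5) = (16*q^2 + 32*q + 7)/(8*(2*q^2 + q - 10))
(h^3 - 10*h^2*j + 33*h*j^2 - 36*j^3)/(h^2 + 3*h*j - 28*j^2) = (h^2 - 6*h*j + 9*j^2)/(h + 7*j)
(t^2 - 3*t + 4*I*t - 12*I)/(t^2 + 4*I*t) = (t - 3)/t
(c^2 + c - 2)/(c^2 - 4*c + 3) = (c + 2)/(c - 3)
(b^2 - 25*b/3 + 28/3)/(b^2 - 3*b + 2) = (3*b^2 - 25*b + 28)/(3*(b^2 - 3*b + 2))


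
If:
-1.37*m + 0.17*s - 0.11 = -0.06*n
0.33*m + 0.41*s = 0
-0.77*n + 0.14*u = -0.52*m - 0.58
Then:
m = 0.00743982683608618*u - 0.0441961141810358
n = 0.186842480460734*u + 0.723400026786833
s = 0.0355724821457117 - 0.00598815330709376*u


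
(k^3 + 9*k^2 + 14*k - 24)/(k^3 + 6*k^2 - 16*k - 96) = (k - 1)/(k - 4)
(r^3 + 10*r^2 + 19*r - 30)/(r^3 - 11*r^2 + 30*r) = (r^3 + 10*r^2 + 19*r - 30)/(r*(r^2 - 11*r + 30))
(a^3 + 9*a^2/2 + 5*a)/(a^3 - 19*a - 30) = a*(2*a + 5)/(2*(a^2 - 2*a - 15))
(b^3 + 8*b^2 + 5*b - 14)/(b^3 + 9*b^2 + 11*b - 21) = (b + 2)/(b + 3)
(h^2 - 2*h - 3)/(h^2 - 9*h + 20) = (h^2 - 2*h - 3)/(h^2 - 9*h + 20)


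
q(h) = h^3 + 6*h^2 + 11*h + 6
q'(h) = 3*h^2 + 12*h + 11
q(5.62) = 434.83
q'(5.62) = 173.19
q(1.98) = 59.06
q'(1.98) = 46.52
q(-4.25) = -9.14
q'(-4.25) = 14.19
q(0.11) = 7.28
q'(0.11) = 12.36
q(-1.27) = -0.34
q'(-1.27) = 0.60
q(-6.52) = -87.83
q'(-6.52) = 60.29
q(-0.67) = 1.02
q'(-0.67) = 4.31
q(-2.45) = 0.36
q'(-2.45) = -0.39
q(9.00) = 1320.00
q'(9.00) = 362.00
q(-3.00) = 0.00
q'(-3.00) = 2.00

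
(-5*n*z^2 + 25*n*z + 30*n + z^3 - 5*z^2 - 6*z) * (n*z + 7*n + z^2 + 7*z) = -5*n^2*z^3 - 10*n^2*z^2 + 205*n^2*z + 210*n^2 - 4*n*z^4 - 8*n*z^3 + 164*n*z^2 + 168*n*z + z^5 + 2*z^4 - 41*z^3 - 42*z^2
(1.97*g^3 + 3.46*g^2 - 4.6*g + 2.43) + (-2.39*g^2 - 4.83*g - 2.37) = 1.97*g^3 + 1.07*g^2 - 9.43*g + 0.0600000000000001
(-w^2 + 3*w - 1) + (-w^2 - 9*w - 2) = -2*w^2 - 6*w - 3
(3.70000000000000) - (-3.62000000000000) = 7.32000000000000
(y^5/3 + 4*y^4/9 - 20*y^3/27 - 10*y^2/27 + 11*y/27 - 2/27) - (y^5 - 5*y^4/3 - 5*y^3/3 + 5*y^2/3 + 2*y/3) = -2*y^5/3 + 19*y^4/9 + 25*y^3/27 - 55*y^2/27 - 7*y/27 - 2/27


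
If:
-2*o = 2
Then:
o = -1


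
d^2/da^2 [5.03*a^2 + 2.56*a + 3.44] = 10.0600000000000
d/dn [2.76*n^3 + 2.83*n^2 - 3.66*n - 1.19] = 8.28*n^2 + 5.66*n - 3.66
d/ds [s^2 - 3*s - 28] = 2*s - 3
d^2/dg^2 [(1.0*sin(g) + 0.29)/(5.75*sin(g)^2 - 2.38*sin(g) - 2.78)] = (-33.0625*sin(g)^5 - 52.0375*sin(g)^4 - 17.87905*sin(g)^3 + 43.959874*sin(g)^2 + 66.288456*sin(g) - 0.676147999999999)/(190.109375*sin(g)^6 - 236.06625*sin(g)^5 - 178.03035*sin(g)^4 + 214.784528*sin(g)^3 + 86.073804*sin(g)^2 - 55.180776*sin(g) - 21.484952)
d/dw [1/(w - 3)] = -1/(w - 3)^2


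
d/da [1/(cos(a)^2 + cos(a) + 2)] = (2*cos(a) + 1)*sin(a)/(cos(a)^2 + cos(a) + 2)^2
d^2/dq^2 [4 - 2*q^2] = -4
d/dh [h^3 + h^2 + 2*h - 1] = 3*h^2 + 2*h + 2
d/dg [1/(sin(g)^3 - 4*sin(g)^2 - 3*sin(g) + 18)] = -(3*sin(g) + 1)*cos(g)/((sin(g) - 3)^3*(sin(g) + 2)^2)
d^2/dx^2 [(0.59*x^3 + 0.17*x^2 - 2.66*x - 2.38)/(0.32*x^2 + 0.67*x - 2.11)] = (-1.11022302462516e-16*x^5 - 6.66133814775094e-16*x^4 + 0.708774*x^3 - 5.778066*x^2 + 1.92261*x - 11.357886)/(0.032768*x^6 + 0.205824*x^5 - 0.217248*x^4 - 2.413541*x^3 + 1.432479*x^2 + 8.948721*x - 9.393931)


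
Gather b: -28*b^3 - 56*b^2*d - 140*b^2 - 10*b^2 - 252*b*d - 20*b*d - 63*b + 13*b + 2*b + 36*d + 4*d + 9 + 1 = -28*b^3 + b^2*(-56*d - 150) + b*(-272*d - 48) + 40*d + 10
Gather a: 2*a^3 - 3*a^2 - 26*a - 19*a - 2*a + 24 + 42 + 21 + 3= 2*a^3 - 3*a^2 - 47*a + 90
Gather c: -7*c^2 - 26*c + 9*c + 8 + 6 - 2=-7*c^2 - 17*c + 12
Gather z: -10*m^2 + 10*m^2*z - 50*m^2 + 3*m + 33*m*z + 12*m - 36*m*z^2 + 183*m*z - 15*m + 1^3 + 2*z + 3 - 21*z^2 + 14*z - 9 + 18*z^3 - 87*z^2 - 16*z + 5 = -60*m^2 + 18*z^3 + z^2*(-36*m - 108) + z*(10*m^2 + 216*m)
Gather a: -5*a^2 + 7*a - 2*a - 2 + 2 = -5*a^2 + 5*a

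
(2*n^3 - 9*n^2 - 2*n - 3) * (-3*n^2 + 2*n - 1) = -6*n^5 + 31*n^4 - 14*n^3 + 14*n^2 - 4*n + 3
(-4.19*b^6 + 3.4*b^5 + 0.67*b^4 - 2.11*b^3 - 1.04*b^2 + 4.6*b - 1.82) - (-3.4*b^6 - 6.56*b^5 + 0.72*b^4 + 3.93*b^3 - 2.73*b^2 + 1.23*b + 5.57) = -0.79*b^6 + 9.96*b^5 - 0.0499999999999999*b^4 - 6.04*b^3 + 1.69*b^2 + 3.37*b - 7.39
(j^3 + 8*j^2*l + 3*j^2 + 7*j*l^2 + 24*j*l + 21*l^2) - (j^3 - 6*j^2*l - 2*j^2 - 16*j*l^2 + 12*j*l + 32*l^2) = 14*j^2*l + 5*j^2 + 23*j*l^2 + 12*j*l - 11*l^2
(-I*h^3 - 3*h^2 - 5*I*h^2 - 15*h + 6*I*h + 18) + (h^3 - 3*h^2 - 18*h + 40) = h^3 - I*h^3 - 6*h^2 - 5*I*h^2 - 33*h + 6*I*h + 58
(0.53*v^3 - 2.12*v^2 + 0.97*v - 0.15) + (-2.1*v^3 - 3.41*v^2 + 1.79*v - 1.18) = -1.57*v^3 - 5.53*v^2 + 2.76*v - 1.33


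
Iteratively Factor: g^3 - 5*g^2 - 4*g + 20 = (g - 5)*(g^2 - 4) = (g - 5)*(g - 2)*(g + 2)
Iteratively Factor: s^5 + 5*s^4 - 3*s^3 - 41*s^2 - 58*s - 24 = (s - 3)*(s^4 + 8*s^3 + 21*s^2 + 22*s + 8) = (s - 3)*(s + 1)*(s^3 + 7*s^2 + 14*s + 8) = (s - 3)*(s + 1)*(s + 2)*(s^2 + 5*s + 4) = (s - 3)*(s + 1)^2*(s + 2)*(s + 4)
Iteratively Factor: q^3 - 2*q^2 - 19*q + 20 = (q - 5)*(q^2 + 3*q - 4) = (q - 5)*(q - 1)*(q + 4)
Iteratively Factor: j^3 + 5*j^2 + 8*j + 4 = (j + 2)*(j^2 + 3*j + 2) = (j + 2)^2*(j + 1)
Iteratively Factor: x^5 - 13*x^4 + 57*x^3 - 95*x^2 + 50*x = (x - 1)*(x^4 - 12*x^3 + 45*x^2 - 50*x) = (x - 5)*(x - 1)*(x^3 - 7*x^2 + 10*x) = (x - 5)*(x - 2)*(x - 1)*(x^2 - 5*x) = x*(x - 5)*(x - 2)*(x - 1)*(x - 5)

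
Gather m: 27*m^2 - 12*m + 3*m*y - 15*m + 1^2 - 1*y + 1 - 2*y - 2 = 27*m^2 + m*(3*y - 27) - 3*y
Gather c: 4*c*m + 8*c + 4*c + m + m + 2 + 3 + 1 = c*(4*m + 12) + 2*m + 6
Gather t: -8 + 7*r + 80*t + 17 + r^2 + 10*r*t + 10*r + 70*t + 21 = r^2 + 17*r + t*(10*r + 150) + 30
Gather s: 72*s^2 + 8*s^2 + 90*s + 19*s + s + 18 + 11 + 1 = 80*s^2 + 110*s + 30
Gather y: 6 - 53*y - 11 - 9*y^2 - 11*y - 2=-9*y^2 - 64*y - 7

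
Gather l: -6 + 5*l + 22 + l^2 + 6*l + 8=l^2 + 11*l + 24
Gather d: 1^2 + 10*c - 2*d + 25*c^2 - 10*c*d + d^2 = 25*c^2 + 10*c + d^2 + d*(-10*c - 2) + 1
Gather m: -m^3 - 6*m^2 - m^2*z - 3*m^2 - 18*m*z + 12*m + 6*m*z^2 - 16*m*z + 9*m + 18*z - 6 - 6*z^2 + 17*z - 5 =-m^3 + m^2*(-z - 9) + m*(6*z^2 - 34*z + 21) - 6*z^2 + 35*z - 11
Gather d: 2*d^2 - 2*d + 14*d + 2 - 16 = 2*d^2 + 12*d - 14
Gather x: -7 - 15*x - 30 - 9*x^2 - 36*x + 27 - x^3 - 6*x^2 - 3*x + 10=-x^3 - 15*x^2 - 54*x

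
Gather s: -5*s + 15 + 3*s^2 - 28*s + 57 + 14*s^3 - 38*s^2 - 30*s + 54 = 14*s^3 - 35*s^2 - 63*s + 126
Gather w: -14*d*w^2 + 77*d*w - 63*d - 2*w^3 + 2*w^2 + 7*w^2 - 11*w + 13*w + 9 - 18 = -63*d - 2*w^3 + w^2*(9 - 14*d) + w*(77*d + 2) - 9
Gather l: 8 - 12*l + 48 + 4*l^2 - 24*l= 4*l^2 - 36*l + 56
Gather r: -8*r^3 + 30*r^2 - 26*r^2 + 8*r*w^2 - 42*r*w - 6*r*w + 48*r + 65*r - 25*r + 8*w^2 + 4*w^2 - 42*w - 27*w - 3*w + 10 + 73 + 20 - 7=-8*r^3 + 4*r^2 + r*(8*w^2 - 48*w + 88) + 12*w^2 - 72*w + 96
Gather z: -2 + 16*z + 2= 16*z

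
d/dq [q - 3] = 1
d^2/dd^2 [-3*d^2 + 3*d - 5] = -6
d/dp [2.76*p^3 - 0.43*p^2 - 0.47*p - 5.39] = 8.28*p^2 - 0.86*p - 0.47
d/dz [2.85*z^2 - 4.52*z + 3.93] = 5.7*z - 4.52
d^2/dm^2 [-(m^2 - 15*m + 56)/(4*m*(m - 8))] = 7/(2*m^3)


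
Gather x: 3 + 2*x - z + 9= 2*x - z + 12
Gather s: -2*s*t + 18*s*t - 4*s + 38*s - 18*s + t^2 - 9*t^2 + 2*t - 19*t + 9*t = s*(16*t + 16) - 8*t^2 - 8*t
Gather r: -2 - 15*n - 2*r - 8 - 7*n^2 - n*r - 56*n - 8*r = -7*n^2 - 71*n + r*(-n - 10) - 10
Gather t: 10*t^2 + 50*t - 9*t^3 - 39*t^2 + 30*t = -9*t^3 - 29*t^2 + 80*t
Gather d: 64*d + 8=64*d + 8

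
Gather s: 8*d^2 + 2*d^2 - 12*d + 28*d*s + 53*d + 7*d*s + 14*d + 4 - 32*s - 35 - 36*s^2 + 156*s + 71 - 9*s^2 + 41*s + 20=10*d^2 + 55*d - 45*s^2 + s*(35*d + 165) + 60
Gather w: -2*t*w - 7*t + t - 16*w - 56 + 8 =-6*t + w*(-2*t - 16) - 48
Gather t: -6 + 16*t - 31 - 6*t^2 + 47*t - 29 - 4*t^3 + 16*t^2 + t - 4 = -4*t^3 + 10*t^2 + 64*t - 70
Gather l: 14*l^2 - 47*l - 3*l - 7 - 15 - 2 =14*l^2 - 50*l - 24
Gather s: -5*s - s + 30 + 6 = 36 - 6*s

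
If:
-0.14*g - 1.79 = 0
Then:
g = -12.79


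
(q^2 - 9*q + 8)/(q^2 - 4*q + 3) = (q - 8)/(q - 3)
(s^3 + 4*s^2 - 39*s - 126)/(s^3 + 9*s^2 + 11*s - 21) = (s - 6)/(s - 1)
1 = 1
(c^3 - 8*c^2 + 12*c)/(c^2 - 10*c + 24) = c*(c - 2)/(c - 4)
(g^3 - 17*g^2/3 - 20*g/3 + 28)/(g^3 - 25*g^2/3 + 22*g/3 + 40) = (3*g^2 + g - 14)/(3*g^2 - 7*g - 20)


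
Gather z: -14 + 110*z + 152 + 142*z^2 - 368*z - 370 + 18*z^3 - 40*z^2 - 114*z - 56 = 18*z^3 + 102*z^2 - 372*z - 288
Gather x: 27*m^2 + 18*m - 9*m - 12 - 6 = 27*m^2 + 9*m - 18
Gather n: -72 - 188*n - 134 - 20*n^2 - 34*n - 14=-20*n^2 - 222*n - 220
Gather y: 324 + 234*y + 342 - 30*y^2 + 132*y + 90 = -30*y^2 + 366*y + 756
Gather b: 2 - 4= -2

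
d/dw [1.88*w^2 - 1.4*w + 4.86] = 3.76*w - 1.4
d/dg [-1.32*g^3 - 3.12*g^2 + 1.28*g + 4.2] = -3.96*g^2 - 6.24*g + 1.28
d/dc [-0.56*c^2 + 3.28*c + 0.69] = 3.28 - 1.12*c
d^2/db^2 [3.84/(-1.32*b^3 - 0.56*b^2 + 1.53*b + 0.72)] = ((30.4128*b + 4.3008)*(1.32*b^3 + 0.56*b^2 - 1.53*b - 0.72) - 3.84*(3.96*b^2 + 1.12*b - 1.53)*(7.92*b^2 + 2.24*b - 3.06))/(1.32*b^3 + 0.56*b^2 - 1.53*b - 0.72)^3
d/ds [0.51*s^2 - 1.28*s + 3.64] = 1.02*s - 1.28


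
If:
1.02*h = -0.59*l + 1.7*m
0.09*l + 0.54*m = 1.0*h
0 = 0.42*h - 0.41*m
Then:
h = 0.00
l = 0.00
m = 0.00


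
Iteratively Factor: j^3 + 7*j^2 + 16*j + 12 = (j + 3)*(j^2 + 4*j + 4) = (j + 2)*(j + 3)*(j + 2)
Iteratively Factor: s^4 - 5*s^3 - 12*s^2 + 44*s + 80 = (s + 2)*(s^3 - 7*s^2 + 2*s + 40) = (s - 4)*(s + 2)*(s^2 - 3*s - 10) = (s - 5)*(s - 4)*(s + 2)*(s + 2)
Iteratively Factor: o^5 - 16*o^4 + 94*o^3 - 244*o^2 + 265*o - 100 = (o - 5)*(o^4 - 11*o^3 + 39*o^2 - 49*o + 20) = (o - 5)*(o - 4)*(o^3 - 7*o^2 + 11*o - 5) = (o - 5)*(o - 4)*(o - 1)*(o^2 - 6*o + 5) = (o - 5)*(o - 4)*(o - 1)^2*(o - 5)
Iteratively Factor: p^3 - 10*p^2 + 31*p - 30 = (p - 3)*(p^2 - 7*p + 10) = (p - 5)*(p - 3)*(p - 2)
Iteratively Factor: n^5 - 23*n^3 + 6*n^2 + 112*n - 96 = (n + 3)*(n^4 - 3*n^3 - 14*n^2 + 48*n - 32) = (n - 1)*(n + 3)*(n^3 - 2*n^2 - 16*n + 32) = (n - 1)*(n + 3)*(n + 4)*(n^2 - 6*n + 8) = (n - 4)*(n - 1)*(n + 3)*(n + 4)*(n - 2)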